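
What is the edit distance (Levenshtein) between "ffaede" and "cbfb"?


Computing edit distance: "ffaede" -> "cbfb"
DP table:
           c    b    f    b
      0    1    2    3    4
  f   1    1    2    2    3
  f   2    2    2    2    3
  a   3    3    3    3    3
  e   4    4    4    4    4
  d   5    5    5    5    5
  e   6    6    6    6    6
Edit distance = dp[6][4] = 6

6


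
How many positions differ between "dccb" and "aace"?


Comparing "dccb" and "aace" position by position:
  Position 0: 'd' vs 'a' => DIFFER
  Position 1: 'c' vs 'a' => DIFFER
  Position 2: 'c' vs 'c' => same
  Position 3: 'b' vs 'e' => DIFFER
Positions that differ: 3

3


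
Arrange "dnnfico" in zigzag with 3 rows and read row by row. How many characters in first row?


Zigzag "dnnfico" into 3 rows:
Placing characters:
  'd' => row 0
  'n' => row 1
  'n' => row 2
  'f' => row 1
  'i' => row 0
  'c' => row 1
  'o' => row 2
Rows:
  Row 0: "di"
  Row 1: "nfc"
  Row 2: "no"
First row length: 2

2


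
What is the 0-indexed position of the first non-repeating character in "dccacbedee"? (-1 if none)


Input: dccacbedee
Character frequencies:
  'a': 1
  'b': 1
  'c': 3
  'd': 2
  'e': 3
Scanning left to right for freq == 1:
  Position 0 ('d'): freq=2, skip
  Position 1 ('c'): freq=3, skip
  Position 2 ('c'): freq=3, skip
  Position 3 ('a'): unique! => answer = 3

3


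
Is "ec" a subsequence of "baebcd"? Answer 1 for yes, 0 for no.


Check if "ec" is a subsequence of "baebcd"
Greedy scan:
  Position 0 ('b'): no match needed
  Position 1 ('a'): no match needed
  Position 2 ('e'): matches sub[0] = 'e'
  Position 3 ('b'): no match needed
  Position 4 ('c'): matches sub[1] = 'c'
  Position 5 ('d'): no match needed
All 2 characters matched => is a subsequence

1


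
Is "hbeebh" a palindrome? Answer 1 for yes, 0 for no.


Input: hbeebh
Reversed: hbeebh
  Compare pos 0 ('h') with pos 5 ('h'): match
  Compare pos 1 ('b') with pos 4 ('b'): match
  Compare pos 2 ('e') with pos 3 ('e'): match
Result: palindrome

1


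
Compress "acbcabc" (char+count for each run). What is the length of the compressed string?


Input: acbcabc
Runs:
  'a' x 1 => "a1"
  'c' x 1 => "c1"
  'b' x 1 => "b1"
  'c' x 1 => "c1"
  'a' x 1 => "a1"
  'b' x 1 => "b1"
  'c' x 1 => "c1"
Compressed: "a1c1b1c1a1b1c1"
Compressed length: 14

14


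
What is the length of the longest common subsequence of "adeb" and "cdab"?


LCS of "adeb" and "cdab"
DP table:
           c    d    a    b
      0    0    0    0    0
  a   0    0    0    1    1
  d   0    0    1    1    1
  e   0    0    1    1    1
  b   0    0    1    1    2
LCS length = dp[4][4] = 2

2


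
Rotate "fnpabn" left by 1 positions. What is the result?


Input: "fnpabn", rotate left by 1
First 1 characters: "f"
Remaining characters: "npabn"
Concatenate remaining + first: "npabn" + "f" = "npabnf"

npabnf


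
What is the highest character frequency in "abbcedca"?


Input: abbcedca
Character counts:
  'a': 2
  'b': 2
  'c': 2
  'd': 1
  'e': 1
Maximum frequency: 2

2


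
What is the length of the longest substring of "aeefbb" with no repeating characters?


Input: "aeefbb"
Sliding window (track last position of each char):
  Position 0 ('a'): window [0,0] length 1 -- new best
  Position 1 ('e'): window [0,1] length 2 -- new best
  Position 2 ('e'): repeat (last at 1), move window start to 2
  Position 2 ('e'): window [2,2] length 1
  Position 3 ('f'): window [2,3] length 2
  Position 4 ('b'): window [2,4] length 3 -- new best
  Position 5 ('b'): repeat (last at 4), move window start to 5
  Position 5 ('b'): window [5,5] length 1
Longest substring with no repeats: "efb" with length 3

3


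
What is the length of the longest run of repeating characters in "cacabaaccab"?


Input: "cacabaaccab"
Scanning for longest run:
  Position 1 ('a'): new char, reset run to 1
  Position 2 ('c'): new char, reset run to 1
  Position 3 ('a'): new char, reset run to 1
  Position 4 ('b'): new char, reset run to 1
  Position 5 ('a'): new char, reset run to 1
  Position 6 ('a'): continues run of 'a', length=2
  Position 7 ('c'): new char, reset run to 1
  Position 8 ('c'): continues run of 'c', length=2
  Position 9 ('a'): new char, reset run to 1
  Position 10 ('b'): new char, reset run to 1
Longest run: 'a' with length 2

2


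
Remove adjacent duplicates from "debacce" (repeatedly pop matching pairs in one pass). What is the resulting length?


Input: debacce
Stack-based adjacent duplicate removal:
  Read 'd': push. Stack: d
  Read 'e': push. Stack: de
  Read 'b': push. Stack: deb
  Read 'a': push. Stack: deba
  Read 'c': push. Stack: debac
  Read 'c': matches stack top 'c' => pop. Stack: deba
  Read 'e': push. Stack: debae
Final stack: "debae" (length 5)

5


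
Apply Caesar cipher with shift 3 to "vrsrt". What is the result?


Caesar cipher: shift "vrsrt" by 3
  'v' (pos 21) + 3 = pos 24 = 'y'
  'r' (pos 17) + 3 = pos 20 = 'u'
  's' (pos 18) + 3 = pos 21 = 'v'
  'r' (pos 17) + 3 = pos 20 = 'u'
  't' (pos 19) + 3 = pos 22 = 'w'
Result: yuvuw

yuvuw


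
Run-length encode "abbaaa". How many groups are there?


Input: abbaaa
Scanning for consecutive runs:
  Group 1: 'a' x 1 (positions 0-0)
  Group 2: 'b' x 2 (positions 1-2)
  Group 3: 'a' x 3 (positions 3-5)
Total groups: 3

3


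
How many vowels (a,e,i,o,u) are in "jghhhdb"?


Input: jghhhdb
Checking each character:
  'j' at position 0: consonant
  'g' at position 1: consonant
  'h' at position 2: consonant
  'h' at position 3: consonant
  'h' at position 4: consonant
  'd' at position 5: consonant
  'b' at position 6: consonant
Total vowels: 0

0


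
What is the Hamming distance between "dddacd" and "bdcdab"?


Comparing "dddacd" and "bdcdab" position by position:
  Position 0: 'd' vs 'b' => differ
  Position 1: 'd' vs 'd' => same
  Position 2: 'd' vs 'c' => differ
  Position 3: 'a' vs 'd' => differ
  Position 4: 'c' vs 'a' => differ
  Position 5: 'd' vs 'b' => differ
Total differences (Hamming distance): 5

5


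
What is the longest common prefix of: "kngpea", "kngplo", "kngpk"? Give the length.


Words: kngpea, kngplo, kngpk
  Position 0: all 'k' => match
  Position 1: all 'n' => match
  Position 2: all 'g' => match
  Position 3: all 'p' => match
  Position 4: ('e', 'l', 'k') => mismatch, stop
LCP = "kngp" (length 4)

4


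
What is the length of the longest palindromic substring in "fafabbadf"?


Input: "fafabbadf"
Checking substrings for palindromes:
  [3:7] "abba" (len 4) => palindrome
  [0:3] "faf" (len 3) => palindrome
  [1:4] "afa" (len 3) => palindrome
  [4:6] "bb" (len 2) => palindrome
Longest palindromic substring: "abba" with length 4

4


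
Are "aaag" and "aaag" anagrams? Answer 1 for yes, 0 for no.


Strings: "aaag", "aaag"
Sorted first:  aaag
Sorted second: aaag
Sorted forms match => anagrams

1


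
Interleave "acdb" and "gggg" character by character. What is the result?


Interleaving "acdb" and "gggg":
  Position 0: 'a' from first, 'g' from second => "ag"
  Position 1: 'c' from first, 'g' from second => "cg"
  Position 2: 'd' from first, 'g' from second => "dg"
  Position 3: 'b' from first, 'g' from second => "bg"
Result: agcgdgbg

agcgdgbg


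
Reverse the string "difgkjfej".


Input: difgkjfej
Reading characters right to left:
  Position 8: 'j'
  Position 7: 'e'
  Position 6: 'f'
  Position 5: 'j'
  Position 4: 'k'
  Position 3: 'g'
  Position 2: 'f'
  Position 1: 'i'
  Position 0: 'd'
Reversed: jefjkgfid

jefjkgfid


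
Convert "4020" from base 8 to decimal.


Input: "4020" in base 8
Positional expansion:
  Digit '4' (value 4) x 8^3 = 2048
  Digit '0' (value 0) x 8^2 = 0
  Digit '2' (value 2) x 8^1 = 16
  Digit '0' (value 0) x 8^0 = 0
Sum = 2064

2064


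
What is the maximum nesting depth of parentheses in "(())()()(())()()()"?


Input: "(())()()(())()()()"
Tracking depth:
  Position 0 '(': depth becomes 1
  Position 1 '(': depth becomes 2
  Position 2 ')': depth becomes 1
  Position 3 ')': depth becomes 0
  Position 4 '(': depth becomes 1
  Position 5 ')': depth becomes 0
  Position 6 '(': depth becomes 1
  Position 7 ')': depth becomes 0
  Position 8 '(': depth becomes 1
  Position 9 '(': depth becomes 2
  Position 10 ')': depth becomes 1
  Position 11 ')': depth becomes 0
  Position 12 '(': depth becomes 1
  Position 13 ')': depth becomes 0
  Position 14 '(': depth becomes 1
  Position 15 ')': depth becomes 0
  Position 16 '(': depth becomes 1
  Position 17 ')': depth becomes 0
Maximum depth reached: 2

2


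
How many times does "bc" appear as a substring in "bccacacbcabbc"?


Searching for "bc" in "bccacacbcabbc"
Scanning each position:
  Position 0: "bc" => MATCH
  Position 1: "cc" => no
  Position 2: "ca" => no
  Position 3: "ac" => no
  Position 4: "ca" => no
  Position 5: "ac" => no
  Position 6: "cb" => no
  Position 7: "bc" => MATCH
  Position 8: "ca" => no
  Position 9: "ab" => no
  Position 10: "bb" => no
  Position 11: "bc" => MATCH
Total occurrences: 3

3


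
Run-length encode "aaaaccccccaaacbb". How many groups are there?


Input: aaaaccccccaaacbb
Scanning for consecutive runs:
  Group 1: 'a' x 4 (positions 0-3)
  Group 2: 'c' x 6 (positions 4-9)
  Group 3: 'a' x 3 (positions 10-12)
  Group 4: 'c' x 1 (positions 13-13)
  Group 5: 'b' x 2 (positions 14-15)
Total groups: 5

5


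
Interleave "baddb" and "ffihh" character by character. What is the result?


Interleaving "baddb" and "ffihh":
  Position 0: 'b' from first, 'f' from second => "bf"
  Position 1: 'a' from first, 'f' from second => "af"
  Position 2: 'd' from first, 'i' from second => "di"
  Position 3: 'd' from first, 'h' from second => "dh"
  Position 4: 'b' from first, 'h' from second => "bh"
Result: bfafdidhbh

bfafdidhbh


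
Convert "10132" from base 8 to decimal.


Input: "10132" in base 8
Positional expansion:
  Digit '1' (value 1) x 8^4 = 4096
  Digit '0' (value 0) x 8^3 = 0
  Digit '1' (value 1) x 8^2 = 64
  Digit '3' (value 3) x 8^1 = 24
  Digit '2' (value 2) x 8^0 = 2
Sum = 4186

4186


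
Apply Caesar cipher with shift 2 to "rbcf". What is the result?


Caesar cipher: shift "rbcf" by 2
  'r' (pos 17) + 2 = pos 19 = 't'
  'b' (pos 1) + 2 = pos 3 = 'd'
  'c' (pos 2) + 2 = pos 4 = 'e'
  'f' (pos 5) + 2 = pos 7 = 'h'
Result: tdeh

tdeh


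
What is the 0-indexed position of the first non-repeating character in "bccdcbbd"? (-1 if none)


Input: bccdcbbd
Character frequencies:
  'b': 3
  'c': 3
  'd': 2
Scanning left to right for freq == 1:
  Position 0 ('b'): freq=3, skip
  Position 1 ('c'): freq=3, skip
  Position 2 ('c'): freq=3, skip
  Position 3 ('d'): freq=2, skip
  Position 4 ('c'): freq=3, skip
  Position 5 ('b'): freq=3, skip
  Position 6 ('b'): freq=3, skip
  Position 7 ('d'): freq=2, skip
  No unique character found => answer = -1

-1


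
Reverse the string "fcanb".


Input: fcanb
Reading characters right to left:
  Position 4: 'b'
  Position 3: 'n'
  Position 2: 'a'
  Position 1: 'c'
  Position 0: 'f'
Reversed: bnacf

bnacf


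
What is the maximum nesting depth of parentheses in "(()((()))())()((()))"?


Input: "(()((()))())()((()))"
Tracking depth:
  Position 0 '(': depth becomes 1
  Position 1 '(': depth becomes 2
  Position 2 ')': depth becomes 1
  Position 3 '(': depth becomes 2
  Position 4 '(': depth becomes 3
  Position 5 '(': depth becomes 4
  Position 6 ')': depth becomes 3
  Position 7 ')': depth becomes 2
  Position 8 ')': depth becomes 1
  Position 9 '(': depth becomes 2
  Position 10 ')': depth becomes 1
  Position 11 ')': depth becomes 0
  Position 12 '(': depth becomes 1
  Position 13 ')': depth becomes 0
  Position 14 '(': depth becomes 1
  Position 15 '(': depth becomes 2
  Position 16 '(': depth becomes 3
  Position 17 ')': depth becomes 2
  Position 18 ')': depth becomes 1
  Position 19 ')': depth becomes 0
Maximum depth reached: 4

4


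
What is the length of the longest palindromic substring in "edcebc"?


Input: "edcebc"
Checking substrings for palindromes:
  No multi-char palindromic substrings found
Longest palindromic substring: "e" with length 1

1


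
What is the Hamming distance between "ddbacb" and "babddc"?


Comparing "ddbacb" and "babddc" position by position:
  Position 0: 'd' vs 'b' => differ
  Position 1: 'd' vs 'a' => differ
  Position 2: 'b' vs 'b' => same
  Position 3: 'a' vs 'd' => differ
  Position 4: 'c' vs 'd' => differ
  Position 5: 'b' vs 'c' => differ
Total differences (Hamming distance): 5

5


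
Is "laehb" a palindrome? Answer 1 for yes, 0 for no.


Input: laehb
Reversed: bheal
  Compare pos 0 ('l') with pos 4 ('b'): MISMATCH
  Compare pos 1 ('a') with pos 3 ('h'): MISMATCH
Result: not a palindrome

0


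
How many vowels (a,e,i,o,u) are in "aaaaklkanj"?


Input: aaaaklkanj
Checking each character:
  'a' at position 0: vowel (running total: 1)
  'a' at position 1: vowel (running total: 2)
  'a' at position 2: vowel (running total: 3)
  'a' at position 3: vowel (running total: 4)
  'k' at position 4: consonant
  'l' at position 5: consonant
  'k' at position 6: consonant
  'a' at position 7: vowel (running total: 5)
  'n' at position 8: consonant
  'j' at position 9: consonant
Total vowels: 5

5


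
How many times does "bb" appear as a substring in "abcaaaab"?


Searching for "bb" in "abcaaaab"
Scanning each position:
  Position 0: "ab" => no
  Position 1: "bc" => no
  Position 2: "ca" => no
  Position 3: "aa" => no
  Position 4: "aa" => no
  Position 5: "aa" => no
  Position 6: "ab" => no
Total occurrences: 0

0


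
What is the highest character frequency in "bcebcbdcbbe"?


Input: bcebcbdcbbe
Character counts:
  'b': 5
  'c': 3
  'd': 1
  'e': 2
Maximum frequency: 5

5


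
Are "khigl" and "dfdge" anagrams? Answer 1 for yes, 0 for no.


Strings: "khigl", "dfdge"
Sorted first:  ghikl
Sorted second: ddefg
Differ at position 0: 'g' vs 'd' => not anagrams

0


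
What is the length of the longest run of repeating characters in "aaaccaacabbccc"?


Input: "aaaccaacabbccc"
Scanning for longest run:
  Position 1 ('a'): continues run of 'a', length=2
  Position 2 ('a'): continues run of 'a', length=3
  Position 3 ('c'): new char, reset run to 1
  Position 4 ('c'): continues run of 'c', length=2
  Position 5 ('a'): new char, reset run to 1
  Position 6 ('a'): continues run of 'a', length=2
  Position 7 ('c'): new char, reset run to 1
  Position 8 ('a'): new char, reset run to 1
  Position 9 ('b'): new char, reset run to 1
  Position 10 ('b'): continues run of 'b', length=2
  Position 11 ('c'): new char, reset run to 1
  Position 12 ('c'): continues run of 'c', length=2
  Position 13 ('c'): continues run of 'c', length=3
Longest run: 'a' with length 3

3


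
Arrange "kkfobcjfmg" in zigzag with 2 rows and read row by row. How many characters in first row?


Zigzag "kkfobcjfmg" into 2 rows:
Placing characters:
  'k' => row 0
  'k' => row 1
  'f' => row 0
  'o' => row 1
  'b' => row 0
  'c' => row 1
  'j' => row 0
  'f' => row 1
  'm' => row 0
  'g' => row 1
Rows:
  Row 0: "kfbjm"
  Row 1: "kocfg"
First row length: 5

5


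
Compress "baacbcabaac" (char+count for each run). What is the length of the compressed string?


Input: baacbcabaac
Runs:
  'b' x 1 => "b1"
  'a' x 2 => "a2"
  'c' x 1 => "c1"
  'b' x 1 => "b1"
  'c' x 1 => "c1"
  'a' x 1 => "a1"
  'b' x 1 => "b1"
  'a' x 2 => "a2"
  'c' x 1 => "c1"
Compressed: "b1a2c1b1c1a1b1a2c1"
Compressed length: 18

18


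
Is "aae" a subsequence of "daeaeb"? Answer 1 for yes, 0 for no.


Check if "aae" is a subsequence of "daeaeb"
Greedy scan:
  Position 0 ('d'): no match needed
  Position 1 ('a'): matches sub[0] = 'a'
  Position 2 ('e'): no match needed
  Position 3 ('a'): matches sub[1] = 'a'
  Position 4 ('e'): matches sub[2] = 'e'
  Position 5 ('b'): no match needed
All 3 characters matched => is a subsequence

1


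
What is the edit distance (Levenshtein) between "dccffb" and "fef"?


Computing edit distance: "dccffb" -> "fef"
DP table:
           f    e    f
      0    1    2    3
  d   1    1    2    3
  c   2    2    2    3
  c   3    3    3    3
  f   4    3    4    3
  f   5    4    4    4
  b   6    5    5    5
Edit distance = dp[6][3] = 5

5


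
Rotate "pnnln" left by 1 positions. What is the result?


Input: "pnnln", rotate left by 1
First 1 characters: "p"
Remaining characters: "nnln"
Concatenate remaining + first: "nnln" + "p" = "nnlnp"

nnlnp


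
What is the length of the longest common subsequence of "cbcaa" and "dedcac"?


LCS of "cbcaa" and "dedcac"
DP table:
           d    e    d    c    a    c
      0    0    0    0    0    0    0
  c   0    0    0    0    1    1    1
  b   0    0    0    0    1    1    1
  c   0    0    0    0    1    1    2
  a   0    0    0    0    1    2    2
  a   0    0    0    0    1    2    2
LCS length = dp[5][6] = 2

2


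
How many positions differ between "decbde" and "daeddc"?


Comparing "decbde" and "daeddc" position by position:
  Position 0: 'd' vs 'd' => same
  Position 1: 'e' vs 'a' => DIFFER
  Position 2: 'c' vs 'e' => DIFFER
  Position 3: 'b' vs 'd' => DIFFER
  Position 4: 'd' vs 'd' => same
  Position 5: 'e' vs 'c' => DIFFER
Positions that differ: 4

4


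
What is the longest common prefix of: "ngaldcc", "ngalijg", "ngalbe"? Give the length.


Words: ngaldcc, ngalijg, ngalbe
  Position 0: all 'n' => match
  Position 1: all 'g' => match
  Position 2: all 'a' => match
  Position 3: all 'l' => match
  Position 4: ('d', 'i', 'b') => mismatch, stop
LCP = "ngal" (length 4)

4


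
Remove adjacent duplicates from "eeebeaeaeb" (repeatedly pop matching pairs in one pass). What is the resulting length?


Input: eeebeaeaeb
Stack-based adjacent duplicate removal:
  Read 'e': push. Stack: e
  Read 'e': matches stack top 'e' => pop. Stack: (empty)
  Read 'e': push. Stack: e
  Read 'b': push. Stack: eb
  Read 'e': push. Stack: ebe
  Read 'a': push. Stack: ebea
  Read 'e': push. Stack: ebeae
  Read 'a': push. Stack: ebeaea
  Read 'e': push. Stack: ebeaeae
  Read 'b': push. Stack: ebeaeaeb
Final stack: "ebeaeaeb" (length 8)

8


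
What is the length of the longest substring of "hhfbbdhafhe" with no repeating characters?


Input: "hhfbbdhafhe"
Sliding window (track last position of each char):
  Position 0 ('h'): window [0,0] length 1 -- new best
  Position 1 ('h'): repeat (last at 0), move window start to 1
  Position 1 ('h'): window [1,1] length 1
  Position 2 ('f'): window [1,2] length 2 -- new best
  Position 3 ('b'): window [1,3] length 3 -- new best
  Position 4 ('b'): repeat (last at 3), move window start to 4
  Position 4 ('b'): window [4,4] length 1
  Position 5 ('d'): window [4,5] length 2
  Position 6 ('h'): window [4,6] length 3
  Position 7 ('a'): window [4,7] length 4 -- new best
  Position 8 ('f'): window [4,8] length 5 -- new best
  Position 9 ('h'): repeat (last at 6), move window start to 7
  Position 9 ('h'): window [7,9] length 3
  Position 10 ('e'): window [7,10] length 4
Longest substring with no repeats: "bdhaf" with length 5

5


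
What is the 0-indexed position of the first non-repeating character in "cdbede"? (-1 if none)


Input: cdbede
Character frequencies:
  'b': 1
  'c': 1
  'd': 2
  'e': 2
Scanning left to right for freq == 1:
  Position 0 ('c'): unique! => answer = 0

0


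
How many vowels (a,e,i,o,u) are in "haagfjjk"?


Input: haagfjjk
Checking each character:
  'h' at position 0: consonant
  'a' at position 1: vowel (running total: 1)
  'a' at position 2: vowel (running total: 2)
  'g' at position 3: consonant
  'f' at position 4: consonant
  'j' at position 5: consonant
  'j' at position 6: consonant
  'k' at position 7: consonant
Total vowels: 2

2


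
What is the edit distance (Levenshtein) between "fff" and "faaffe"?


Computing edit distance: "fff" -> "faaffe"
DP table:
           f    a    a    f    f    e
      0    1    2    3    4    5    6
  f   1    0    1    2    3    4    5
  f   2    1    1    2    2    3    4
  f   3    2    2    2    2    2    3
Edit distance = dp[3][6] = 3

3


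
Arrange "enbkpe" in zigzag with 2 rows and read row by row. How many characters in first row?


Zigzag "enbkpe" into 2 rows:
Placing characters:
  'e' => row 0
  'n' => row 1
  'b' => row 0
  'k' => row 1
  'p' => row 0
  'e' => row 1
Rows:
  Row 0: "ebp"
  Row 1: "nke"
First row length: 3

3


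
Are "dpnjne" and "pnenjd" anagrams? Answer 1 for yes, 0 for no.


Strings: "dpnjne", "pnenjd"
Sorted first:  dejnnp
Sorted second: dejnnp
Sorted forms match => anagrams

1


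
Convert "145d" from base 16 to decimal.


Input: "145d" in base 16
Positional expansion:
  Digit '1' (value 1) x 16^3 = 4096
  Digit '4' (value 4) x 16^2 = 1024
  Digit '5' (value 5) x 16^1 = 80
  Digit 'd' (value 13) x 16^0 = 13
Sum = 5213

5213


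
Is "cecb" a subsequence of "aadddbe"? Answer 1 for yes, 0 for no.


Check if "cecb" is a subsequence of "aadddbe"
Greedy scan:
  Position 0 ('a'): no match needed
  Position 1 ('a'): no match needed
  Position 2 ('d'): no match needed
  Position 3 ('d'): no match needed
  Position 4 ('d'): no match needed
  Position 5 ('b'): no match needed
  Position 6 ('e'): no match needed
Only matched 0/4 characters => not a subsequence

0


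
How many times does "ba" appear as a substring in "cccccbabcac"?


Searching for "ba" in "cccccbabcac"
Scanning each position:
  Position 0: "cc" => no
  Position 1: "cc" => no
  Position 2: "cc" => no
  Position 3: "cc" => no
  Position 4: "cb" => no
  Position 5: "ba" => MATCH
  Position 6: "ab" => no
  Position 7: "bc" => no
  Position 8: "ca" => no
  Position 9: "ac" => no
Total occurrences: 1

1


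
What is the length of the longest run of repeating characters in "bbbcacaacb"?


Input: "bbbcacaacb"
Scanning for longest run:
  Position 1 ('b'): continues run of 'b', length=2
  Position 2 ('b'): continues run of 'b', length=3
  Position 3 ('c'): new char, reset run to 1
  Position 4 ('a'): new char, reset run to 1
  Position 5 ('c'): new char, reset run to 1
  Position 6 ('a'): new char, reset run to 1
  Position 7 ('a'): continues run of 'a', length=2
  Position 8 ('c'): new char, reset run to 1
  Position 9 ('b'): new char, reset run to 1
Longest run: 'b' with length 3

3


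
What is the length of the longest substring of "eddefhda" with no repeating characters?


Input: "eddefhda"
Sliding window (track last position of each char):
  Position 0 ('e'): window [0,0] length 1 -- new best
  Position 1 ('d'): window [0,1] length 2 -- new best
  Position 2 ('d'): repeat (last at 1), move window start to 2
  Position 2 ('d'): window [2,2] length 1
  Position 3 ('e'): window [2,3] length 2
  Position 4 ('f'): window [2,4] length 3 -- new best
  Position 5 ('h'): window [2,5] length 4 -- new best
  Position 6 ('d'): repeat (last at 2), move window start to 3
  Position 6 ('d'): window [3,6] length 4
  Position 7 ('a'): window [3,7] length 5 -- new best
Longest substring with no repeats: "efhda" with length 5

5


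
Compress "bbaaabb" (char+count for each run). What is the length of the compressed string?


Input: bbaaabb
Runs:
  'b' x 2 => "b2"
  'a' x 3 => "a3"
  'b' x 2 => "b2"
Compressed: "b2a3b2"
Compressed length: 6

6


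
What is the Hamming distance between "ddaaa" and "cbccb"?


Comparing "ddaaa" and "cbccb" position by position:
  Position 0: 'd' vs 'c' => differ
  Position 1: 'd' vs 'b' => differ
  Position 2: 'a' vs 'c' => differ
  Position 3: 'a' vs 'c' => differ
  Position 4: 'a' vs 'b' => differ
Total differences (Hamming distance): 5

5


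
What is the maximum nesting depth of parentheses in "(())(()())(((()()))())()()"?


Input: "(())(()())(((()()))())()()"
Tracking depth:
  Position 0 '(': depth becomes 1
  Position 1 '(': depth becomes 2
  Position 2 ')': depth becomes 1
  Position 3 ')': depth becomes 0
  Position 4 '(': depth becomes 1
  Position 5 '(': depth becomes 2
  Position 6 ')': depth becomes 1
  Position 7 '(': depth becomes 2
  Position 8 ')': depth becomes 1
  Position 9 ')': depth becomes 0
  Position 10 '(': depth becomes 1
  Position 11 '(': depth becomes 2
  Position 12 '(': depth becomes 3
  Position 13 '(': depth becomes 4
  Position 14 ')': depth becomes 3
  Position 15 '(': depth becomes 4
  Position 16 ')': depth becomes 3
  Position 17 ')': depth becomes 2
  Position 18 ')': depth becomes 1
  Position 19 '(': depth becomes 2
  Position 20 ')': depth becomes 1
  Position 21 ')': depth becomes 0
  Position 22 '(': depth becomes 1
  Position 23 ')': depth becomes 0
  Position 24 '(': depth becomes 1
  Position 25 ')': depth becomes 0
Maximum depth reached: 4

4


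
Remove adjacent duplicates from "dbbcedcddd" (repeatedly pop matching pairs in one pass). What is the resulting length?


Input: dbbcedcddd
Stack-based adjacent duplicate removal:
  Read 'd': push. Stack: d
  Read 'b': push. Stack: db
  Read 'b': matches stack top 'b' => pop. Stack: d
  Read 'c': push. Stack: dc
  Read 'e': push. Stack: dce
  Read 'd': push. Stack: dced
  Read 'c': push. Stack: dcedc
  Read 'd': push. Stack: dcedcd
  Read 'd': matches stack top 'd' => pop. Stack: dcedc
  Read 'd': push. Stack: dcedcd
Final stack: "dcedcd" (length 6)

6


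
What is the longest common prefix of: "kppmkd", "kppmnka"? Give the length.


Words: kppmkd, kppmnka
  Position 0: all 'k' => match
  Position 1: all 'p' => match
  Position 2: all 'p' => match
  Position 3: all 'm' => match
  Position 4: ('k', 'n') => mismatch, stop
LCP = "kppm" (length 4)

4


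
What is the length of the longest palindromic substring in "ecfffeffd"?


Input: "ecfffeffd"
Checking substrings for palindromes:
  [3:8] "ffeff" (len 5) => palindrome
  [2:5] "fff" (len 3) => palindrome
  [4:7] "fef" (len 3) => palindrome
  [2:4] "ff" (len 2) => palindrome
  [3:5] "ff" (len 2) => palindrome
  [6:8] "ff" (len 2) => palindrome
Longest palindromic substring: "ffeff" with length 5

5


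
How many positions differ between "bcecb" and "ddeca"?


Comparing "bcecb" and "ddeca" position by position:
  Position 0: 'b' vs 'd' => DIFFER
  Position 1: 'c' vs 'd' => DIFFER
  Position 2: 'e' vs 'e' => same
  Position 3: 'c' vs 'c' => same
  Position 4: 'b' vs 'a' => DIFFER
Positions that differ: 3

3


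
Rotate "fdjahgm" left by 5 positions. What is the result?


Input: "fdjahgm", rotate left by 5
First 5 characters: "fdjah"
Remaining characters: "gm"
Concatenate remaining + first: "gm" + "fdjah" = "gmfdjah"

gmfdjah


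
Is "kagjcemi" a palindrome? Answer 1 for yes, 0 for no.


Input: kagjcemi
Reversed: imecjgak
  Compare pos 0 ('k') with pos 7 ('i'): MISMATCH
  Compare pos 1 ('a') with pos 6 ('m'): MISMATCH
  Compare pos 2 ('g') with pos 5 ('e'): MISMATCH
  Compare pos 3 ('j') with pos 4 ('c'): MISMATCH
Result: not a palindrome

0


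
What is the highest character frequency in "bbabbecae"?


Input: bbabbecae
Character counts:
  'a': 2
  'b': 4
  'c': 1
  'e': 2
Maximum frequency: 4

4


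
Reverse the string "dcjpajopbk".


Input: dcjpajopbk
Reading characters right to left:
  Position 9: 'k'
  Position 8: 'b'
  Position 7: 'p'
  Position 6: 'o'
  Position 5: 'j'
  Position 4: 'a'
  Position 3: 'p'
  Position 2: 'j'
  Position 1: 'c'
  Position 0: 'd'
Reversed: kbpojapjcd

kbpojapjcd


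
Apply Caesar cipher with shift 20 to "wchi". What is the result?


Caesar cipher: shift "wchi" by 20
  'w' (pos 22) + 20 = pos 16 = 'q'
  'c' (pos 2) + 20 = pos 22 = 'w'
  'h' (pos 7) + 20 = pos 1 = 'b'
  'i' (pos 8) + 20 = pos 2 = 'c'
Result: qwbc

qwbc


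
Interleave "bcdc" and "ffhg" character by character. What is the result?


Interleaving "bcdc" and "ffhg":
  Position 0: 'b' from first, 'f' from second => "bf"
  Position 1: 'c' from first, 'f' from second => "cf"
  Position 2: 'd' from first, 'h' from second => "dh"
  Position 3: 'c' from first, 'g' from second => "cg"
Result: bfcfdhcg

bfcfdhcg


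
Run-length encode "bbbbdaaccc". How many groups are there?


Input: bbbbdaaccc
Scanning for consecutive runs:
  Group 1: 'b' x 4 (positions 0-3)
  Group 2: 'd' x 1 (positions 4-4)
  Group 3: 'a' x 2 (positions 5-6)
  Group 4: 'c' x 3 (positions 7-9)
Total groups: 4

4


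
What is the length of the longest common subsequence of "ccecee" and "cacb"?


LCS of "ccecee" and "cacb"
DP table:
           c    a    c    b
      0    0    0    0    0
  c   0    1    1    1    1
  c   0    1    1    2    2
  e   0    1    1    2    2
  c   0    1    1    2    2
  e   0    1    1    2    2
  e   0    1    1    2    2
LCS length = dp[6][4] = 2

2


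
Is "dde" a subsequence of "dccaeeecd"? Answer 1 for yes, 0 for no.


Check if "dde" is a subsequence of "dccaeeecd"
Greedy scan:
  Position 0 ('d'): matches sub[0] = 'd'
  Position 1 ('c'): no match needed
  Position 2 ('c'): no match needed
  Position 3 ('a'): no match needed
  Position 4 ('e'): no match needed
  Position 5 ('e'): no match needed
  Position 6 ('e'): no match needed
  Position 7 ('c'): no match needed
  Position 8 ('d'): matches sub[1] = 'd'
Only matched 2/3 characters => not a subsequence

0


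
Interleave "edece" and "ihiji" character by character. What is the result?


Interleaving "edece" and "ihiji":
  Position 0: 'e' from first, 'i' from second => "ei"
  Position 1: 'd' from first, 'h' from second => "dh"
  Position 2: 'e' from first, 'i' from second => "ei"
  Position 3: 'c' from first, 'j' from second => "cj"
  Position 4: 'e' from first, 'i' from second => "ei"
Result: eidheicjei

eidheicjei


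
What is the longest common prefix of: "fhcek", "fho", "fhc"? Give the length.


Words: fhcek, fho, fhc
  Position 0: all 'f' => match
  Position 1: all 'h' => match
  Position 2: ('c', 'o', 'c') => mismatch, stop
LCP = "fh" (length 2)

2


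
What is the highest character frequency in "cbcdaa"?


Input: cbcdaa
Character counts:
  'a': 2
  'b': 1
  'c': 2
  'd': 1
Maximum frequency: 2

2


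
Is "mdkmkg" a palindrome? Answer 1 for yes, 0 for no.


Input: mdkmkg
Reversed: gkmkdm
  Compare pos 0 ('m') with pos 5 ('g'): MISMATCH
  Compare pos 1 ('d') with pos 4 ('k'): MISMATCH
  Compare pos 2 ('k') with pos 3 ('m'): MISMATCH
Result: not a palindrome

0


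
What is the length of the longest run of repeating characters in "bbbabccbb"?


Input: "bbbabccbb"
Scanning for longest run:
  Position 1 ('b'): continues run of 'b', length=2
  Position 2 ('b'): continues run of 'b', length=3
  Position 3 ('a'): new char, reset run to 1
  Position 4 ('b'): new char, reset run to 1
  Position 5 ('c'): new char, reset run to 1
  Position 6 ('c'): continues run of 'c', length=2
  Position 7 ('b'): new char, reset run to 1
  Position 8 ('b'): continues run of 'b', length=2
Longest run: 'b' with length 3

3


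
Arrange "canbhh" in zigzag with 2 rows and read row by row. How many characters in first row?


Zigzag "canbhh" into 2 rows:
Placing characters:
  'c' => row 0
  'a' => row 1
  'n' => row 0
  'b' => row 1
  'h' => row 0
  'h' => row 1
Rows:
  Row 0: "cnh"
  Row 1: "abh"
First row length: 3

3


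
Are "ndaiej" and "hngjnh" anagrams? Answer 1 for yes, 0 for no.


Strings: "ndaiej", "hngjnh"
Sorted first:  adeijn
Sorted second: ghhjnn
Differ at position 0: 'a' vs 'g' => not anagrams

0


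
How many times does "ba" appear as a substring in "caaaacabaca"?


Searching for "ba" in "caaaacabaca"
Scanning each position:
  Position 0: "ca" => no
  Position 1: "aa" => no
  Position 2: "aa" => no
  Position 3: "aa" => no
  Position 4: "ac" => no
  Position 5: "ca" => no
  Position 6: "ab" => no
  Position 7: "ba" => MATCH
  Position 8: "ac" => no
  Position 9: "ca" => no
Total occurrences: 1

1


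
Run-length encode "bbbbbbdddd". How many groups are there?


Input: bbbbbbdddd
Scanning for consecutive runs:
  Group 1: 'b' x 6 (positions 0-5)
  Group 2: 'd' x 4 (positions 6-9)
Total groups: 2

2


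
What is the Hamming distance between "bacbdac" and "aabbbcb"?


Comparing "bacbdac" and "aabbbcb" position by position:
  Position 0: 'b' vs 'a' => differ
  Position 1: 'a' vs 'a' => same
  Position 2: 'c' vs 'b' => differ
  Position 3: 'b' vs 'b' => same
  Position 4: 'd' vs 'b' => differ
  Position 5: 'a' vs 'c' => differ
  Position 6: 'c' vs 'b' => differ
Total differences (Hamming distance): 5

5


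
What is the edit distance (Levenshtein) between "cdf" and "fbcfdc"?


Computing edit distance: "cdf" -> "fbcfdc"
DP table:
           f    b    c    f    d    c
      0    1    2    3    4    5    6
  c   1    1    2    2    3    4    5
  d   2    2    2    3    3    3    4
  f   3    2    3    3    3    4    4
Edit distance = dp[3][6] = 4

4


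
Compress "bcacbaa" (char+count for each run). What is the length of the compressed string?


Input: bcacbaa
Runs:
  'b' x 1 => "b1"
  'c' x 1 => "c1"
  'a' x 1 => "a1"
  'c' x 1 => "c1"
  'b' x 1 => "b1"
  'a' x 2 => "a2"
Compressed: "b1c1a1c1b1a2"
Compressed length: 12

12


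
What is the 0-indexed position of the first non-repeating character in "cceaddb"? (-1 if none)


Input: cceaddb
Character frequencies:
  'a': 1
  'b': 1
  'c': 2
  'd': 2
  'e': 1
Scanning left to right for freq == 1:
  Position 0 ('c'): freq=2, skip
  Position 1 ('c'): freq=2, skip
  Position 2 ('e'): unique! => answer = 2

2


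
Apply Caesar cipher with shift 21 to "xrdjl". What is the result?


Caesar cipher: shift "xrdjl" by 21
  'x' (pos 23) + 21 = pos 18 = 's'
  'r' (pos 17) + 21 = pos 12 = 'm'
  'd' (pos 3) + 21 = pos 24 = 'y'
  'j' (pos 9) + 21 = pos 4 = 'e'
  'l' (pos 11) + 21 = pos 6 = 'g'
Result: smyeg

smyeg


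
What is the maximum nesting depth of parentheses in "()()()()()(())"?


Input: "()()()()()(())"
Tracking depth:
  Position 0 '(': depth becomes 1
  Position 1 ')': depth becomes 0
  Position 2 '(': depth becomes 1
  Position 3 ')': depth becomes 0
  Position 4 '(': depth becomes 1
  Position 5 ')': depth becomes 0
  Position 6 '(': depth becomes 1
  Position 7 ')': depth becomes 0
  Position 8 '(': depth becomes 1
  Position 9 ')': depth becomes 0
  Position 10 '(': depth becomes 1
  Position 11 '(': depth becomes 2
  Position 12 ')': depth becomes 1
  Position 13 ')': depth becomes 0
Maximum depth reached: 2

2


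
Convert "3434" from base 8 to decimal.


Input: "3434" in base 8
Positional expansion:
  Digit '3' (value 3) x 8^3 = 1536
  Digit '4' (value 4) x 8^2 = 256
  Digit '3' (value 3) x 8^1 = 24
  Digit '4' (value 4) x 8^0 = 4
Sum = 1820

1820


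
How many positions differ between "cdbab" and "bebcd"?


Comparing "cdbab" and "bebcd" position by position:
  Position 0: 'c' vs 'b' => DIFFER
  Position 1: 'd' vs 'e' => DIFFER
  Position 2: 'b' vs 'b' => same
  Position 3: 'a' vs 'c' => DIFFER
  Position 4: 'b' vs 'd' => DIFFER
Positions that differ: 4

4


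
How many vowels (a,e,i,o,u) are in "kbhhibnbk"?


Input: kbhhibnbk
Checking each character:
  'k' at position 0: consonant
  'b' at position 1: consonant
  'h' at position 2: consonant
  'h' at position 3: consonant
  'i' at position 4: vowel (running total: 1)
  'b' at position 5: consonant
  'n' at position 6: consonant
  'b' at position 7: consonant
  'k' at position 8: consonant
Total vowels: 1

1


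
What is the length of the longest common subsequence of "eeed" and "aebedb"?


LCS of "eeed" and "aebedb"
DP table:
           a    e    b    e    d    b
      0    0    0    0    0    0    0
  e   0    0    1    1    1    1    1
  e   0    0    1    1    2    2    2
  e   0    0    1    1    2    2    2
  d   0    0    1    1    2    3    3
LCS length = dp[4][6] = 3

3


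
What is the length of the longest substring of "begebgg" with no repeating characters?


Input: "begebgg"
Sliding window (track last position of each char):
  Position 0 ('b'): window [0,0] length 1 -- new best
  Position 1 ('e'): window [0,1] length 2 -- new best
  Position 2 ('g'): window [0,2] length 3 -- new best
  Position 3 ('e'): repeat (last at 1), move window start to 2
  Position 3 ('e'): window [2,3] length 2
  Position 4 ('b'): window [2,4] length 3
  Position 5 ('g'): repeat (last at 2), move window start to 3
  Position 5 ('g'): window [3,5] length 3
  Position 6 ('g'): repeat (last at 5), move window start to 6
  Position 6 ('g'): window [6,6] length 1
Longest substring with no repeats: "beg" with length 3

3


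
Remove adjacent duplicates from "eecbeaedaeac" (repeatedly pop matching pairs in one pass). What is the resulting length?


Input: eecbeaedaeac
Stack-based adjacent duplicate removal:
  Read 'e': push. Stack: e
  Read 'e': matches stack top 'e' => pop. Stack: (empty)
  Read 'c': push. Stack: c
  Read 'b': push. Stack: cb
  Read 'e': push. Stack: cbe
  Read 'a': push. Stack: cbea
  Read 'e': push. Stack: cbeae
  Read 'd': push. Stack: cbeaed
  Read 'a': push. Stack: cbeaeda
  Read 'e': push. Stack: cbeaedae
  Read 'a': push. Stack: cbeaedaea
  Read 'c': push. Stack: cbeaedaeac
Final stack: "cbeaedaeac" (length 10)

10


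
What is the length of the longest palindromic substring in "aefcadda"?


Input: "aefcadda"
Checking substrings for palindromes:
  [4:8] "adda" (len 4) => palindrome
  [5:7] "dd" (len 2) => palindrome
Longest palindromic substring: "adda" with length 4

4


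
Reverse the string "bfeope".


Input: bfeope
Reading characters right to left:
  Position 5: 'e'
  Position 4: 'p'
  Position 3: 'o'
  Position 2: 'e'
  Position 1: 'f'
  Position 0: 'b'
Reversed: epoefb

epoefb


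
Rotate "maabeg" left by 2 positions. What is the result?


Input: "maabeg", rotate left by 2
First 2 characters: "ma"
Remaining characters: "abeg"
Concatenate remaining + first: "abeg" + "ma" = "abegma"

abegma


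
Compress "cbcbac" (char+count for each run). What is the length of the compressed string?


Input: cbcbac
Runs:
  'c' x 1 => "c1"
  'b' x 1 => "b1"
  'c' x 1 => "c1"
  'b' x 1 => "b1"
  'a' x 1 => "a1"
  'c' x 1 => "c1"
Compressed: "c1b1c1b1a1c1"
Compressed length: 12

12


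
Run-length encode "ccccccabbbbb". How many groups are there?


Input: ccccccabbbbb
Scanning for consecutive runs:
  Group 1: 'c' x 6 (positions 0-5)
  Group 2: 'a' x 1 (positions 6-6)
  Group 3: 'b' x 5 (positions 7-11)
Total groups: 3

3


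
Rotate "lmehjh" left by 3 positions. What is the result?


Input: "lmehjh", rotate left by 3
First 3 characters: "lme"
Remaining characters: "hjh"
Concatenate remaining + first: "hjh" + "lme" = "hjhlme"

hjhlme


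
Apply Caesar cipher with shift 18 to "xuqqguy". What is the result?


Caesar cipher: shift "xuqqguy" by 18
  'x' (pos 23) + 18 = pos 15 = 'p'
  'u' (pos 20) + 18 = pos 12 = 'm'
  'q' (pos 16) + 18 = pos 8 = 'i'
  'q' (pos 16) + 18 = pos 8 = 'i'
  'g' (pos 6) + 18 = pos 24 = 'y'
  'u' (pos 20) + 18 = pos 12 = 'm'
  'y' (pos 24) + 18 = pos 16 = 'q'
Result: pmiiymq

pmiiymq


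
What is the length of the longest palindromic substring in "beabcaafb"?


Input: "beabcaafb"
Checking substrings for palindromes:
  [5:7] "aa" (len 2) => palindrome
Longest palindromic substring: "aa" with length 2

2


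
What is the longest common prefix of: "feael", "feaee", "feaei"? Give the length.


Words: feael, feaee, feaei
  Position 0: all 'f' => match
  Position 1: all 'e' => match
  Position 2: all 'a' => match
  Position 3: all 'e' => match
  Position 4: ('l', 'e', 'i') => mismatch, stop
LCP = "feae" (length 4)

4


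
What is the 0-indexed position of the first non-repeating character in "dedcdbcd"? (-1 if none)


Input: dedcdbcd
Character frequencies:
  'b': 1
  'c': 2
  'd': 4
  'e': 1
Scanning left to right for freq == 1:
  Position 0 ('d'): freq=4, skip
  Position 1 ('e'): unique! => answer = 1

1


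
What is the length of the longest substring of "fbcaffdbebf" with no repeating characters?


Input: "fbcaffdbebf"
Sliding window (track last position of each char):
  Position 0 ('f'): window [0,0] length 1 -- new best
  Position 1 ('b'): window [0,1] length 2 -- new best
  Position 2 ('c'): window [0,2] length 3 -- new best
  Position 3 ('a'): window [0,3] length 4 -- new best
  Position 4 ('f'): repeat (last at 0), move window start to 1
  Position 4 ('f'): window [1,4] length 4
  Position 5 ('f'): repeat (last at 4), move window start to 5
  Position 5 ('f'): window [5,5] length 1
  Position 6 ('d'): window [5,6] length 2
  Position 7 ('b'): window [5,7] length 3
  Position 8 ('e'): window [5,8] length 4
  Position 9 ('b'): repeat (last at 7), move window start to 8
  Position 9 ('b'): window [8,9] length 2
  Position 10 ('f'): window [8,10] length 3
Longest substring with no repeats: "fbca" with length 4

4
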